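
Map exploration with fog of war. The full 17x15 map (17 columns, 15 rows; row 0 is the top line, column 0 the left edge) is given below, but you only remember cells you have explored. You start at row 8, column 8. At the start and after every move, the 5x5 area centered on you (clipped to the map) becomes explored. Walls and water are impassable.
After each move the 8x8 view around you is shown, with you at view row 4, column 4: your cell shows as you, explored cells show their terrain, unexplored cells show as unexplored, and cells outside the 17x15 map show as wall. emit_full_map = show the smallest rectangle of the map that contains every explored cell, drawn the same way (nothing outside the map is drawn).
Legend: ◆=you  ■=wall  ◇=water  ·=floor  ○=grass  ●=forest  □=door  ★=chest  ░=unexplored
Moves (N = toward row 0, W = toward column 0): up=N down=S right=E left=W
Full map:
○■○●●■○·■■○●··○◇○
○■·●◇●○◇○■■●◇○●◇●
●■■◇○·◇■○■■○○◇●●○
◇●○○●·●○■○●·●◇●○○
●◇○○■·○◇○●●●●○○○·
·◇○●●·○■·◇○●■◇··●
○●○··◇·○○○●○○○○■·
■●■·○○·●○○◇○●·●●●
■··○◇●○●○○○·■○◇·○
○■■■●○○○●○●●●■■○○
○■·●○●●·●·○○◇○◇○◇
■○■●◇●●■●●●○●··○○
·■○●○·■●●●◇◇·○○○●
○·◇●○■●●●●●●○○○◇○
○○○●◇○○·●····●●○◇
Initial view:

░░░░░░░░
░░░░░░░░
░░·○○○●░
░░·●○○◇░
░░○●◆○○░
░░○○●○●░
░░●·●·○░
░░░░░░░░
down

░░░░░░░░
░░·○○○●░
░░·●○○◇░
░░○●○○○░
░░○○◆○●░
░░●·●·○░
░░●■●●●░
░░░░░░░░

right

░░░░░░░░
░·○○○●░░
░·●○○◇○░
░○●○○○·░
░○○●◆●●░
░●·●·○○░
░●■●●●○░
░░░░░░░░

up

░░░░░░░░
░░░░░░░░
░·○○○●○░
░·●○○◇○░
░○●○◆○·░
░○○●○●●░
░●·●·○○░
░●■●●●○░

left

░░░░░░░░
░░░░░░░░
░░·○○○●○
░░·●○○◇○
░░○●◆○○·
░░○○●○●●
░░●·●·○○
░░●■●●●○

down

░░░░░░░░
░░·○○○●○
░░·●○○◇○
░░○●○○○·
░░○○◆○●●
░░●·●·○○
░░●■●●●○
░░░░░░░░

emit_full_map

·○○○●○
·●○○◇○
○●○○○·
○○◆○●●
●·●·○○
●■●●●○

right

░░░░░░░░
░·○○○●○░
░·●○○◇○░
░○●○○○·░
░○○●◆●●░
░●·●·○○░
░●■●●●○░
░░░░░░░░

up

░░░░░░░░
░░░░░░░░
░·○○○●○░
░·●○○◇○░
░○●○◆○·░
░○○●○●●░
░●·●·○○░
░●■●●●○░

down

░░░░░░░░
░·○○○●○░
░·●○○◇○░
░○●○○○·░
░○○●◆●●░
░●·●·○○░
░●■●●●○░
░░░░░░░░

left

░░░░░░░░
░░·○○○●○
░░·●○○◇○
░░○●○○○·
░░○○◆○●●
░░●·●·○○
░░●■●●●○
░░░░░░░░

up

░░░░░░░░
░░░░░░░░
░░·○○○●○
░░·●○○◇○
░░○●◆○○·
░░○○●○●●
░░●·●·○○
░░●■●●●○

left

░░░░░░░░
░░░░░░░░
░░◇·○○○●
░░○·●○○◇
░░●○◆○○○
░░○○○●○●
░░●●·●·○
░░░●■●●●

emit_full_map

◇·○○○●○
○·●○○◇○
●○◆○○○·
○○○●○●●
●●·●·○○
░●■●●●○


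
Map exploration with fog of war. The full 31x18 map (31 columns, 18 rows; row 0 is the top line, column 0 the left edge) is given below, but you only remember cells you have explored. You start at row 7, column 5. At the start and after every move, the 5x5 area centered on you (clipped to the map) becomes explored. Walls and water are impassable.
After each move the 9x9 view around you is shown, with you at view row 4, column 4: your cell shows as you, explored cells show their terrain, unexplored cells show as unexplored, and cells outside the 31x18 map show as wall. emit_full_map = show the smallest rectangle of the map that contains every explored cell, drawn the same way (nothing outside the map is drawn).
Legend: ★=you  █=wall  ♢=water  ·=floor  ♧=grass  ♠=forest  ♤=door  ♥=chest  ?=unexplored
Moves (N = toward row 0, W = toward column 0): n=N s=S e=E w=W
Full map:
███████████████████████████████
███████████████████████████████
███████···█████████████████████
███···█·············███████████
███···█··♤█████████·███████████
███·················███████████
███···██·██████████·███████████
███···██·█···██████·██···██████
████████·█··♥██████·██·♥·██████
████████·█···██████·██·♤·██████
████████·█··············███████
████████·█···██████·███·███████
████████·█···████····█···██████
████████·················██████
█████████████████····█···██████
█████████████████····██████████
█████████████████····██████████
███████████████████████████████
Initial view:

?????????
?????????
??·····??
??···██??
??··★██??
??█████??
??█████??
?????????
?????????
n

?????????
?????????
??···█·??
??·····??
??··★██??
??···██??
??█████??
??█████??
?????????

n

?????????
?????????
??···█·??
??···█·??
??··★··??
??···██??
??···██??
??█████??
??█████??

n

?????????
?????????
??████·??
??···█·??
??··★█·??
??·····??
??···██??
??···██??
??█████??

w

?????????
?????????
??█████·?
??█···█·?
??█·★·█·?
??█·····?
??█···██?
???···██?
???█████?

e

?????????
?????????
?█████·??
?█···█·??
?█··★█·??
?█·····??
?█···██??
??···██??
??█████??

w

?????????
?????????
??█████·?
??█···█·?
??█·★·█·?
??█·····?
??█···██?
???···██?
???█████?

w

█????????
█????????
█?██████·
█?██···█·
█?██★··█·
█?██·····
█?██···██
█???···██
█???█████

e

?????????
?????????
?██████·?
?██···█·?
?██·★·█·?
?██·····?
?██···██?
???···██?
???█████?

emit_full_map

██████·
██···█·
██·★·█·
██·····
██···██
??···██
??█████
??█████

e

?????????
?????????
██████·??
██···█·??
██··★█·??
██·····??
██···██??
??···██??
??█████??

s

?????????
██████·??
██···█·??
██···█·??
██··★··??
██···██??
??···██??
??█████??
??█████??

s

██████·??
██···█·??
██···█·??
██·····??
██··★██??
??···██??
??█████??
??█████??
?????????

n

?????????
██████·??
██···█·??
██···█·??
██··★··??
██···██??
??···██??
??█████??
??█████??

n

?????????
?????????
██████·??
██···█·??
██··★█·??
██·····??
██···██??
??···██??
??█████??

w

?????????
?????????
?██████·?
?██···█·?
?██·★·█·?
?██·····?
?██···██?
???···██?
???█████?

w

█????????
█????????
█?██████·
█?██···█·
█?██★··█·
█?██·····
█?██···██
█???···██
█???█████

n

█████████
█????????
█?█████??
█?██████·
█?██★··█·
█?██···█·
█?██·····
█?██···██
█???···██

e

█████████
?????????
?██████??
?██████·?
?██·★·█·?
?██···█·?
?██·····?
?██···██?
???···██?

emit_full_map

██████?
██████·
██·★·█·
██···█·
██·····
██···██
??···██
??█████
??█████

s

?????????
?██████??
?██████·?
?██···█·?
?██·★·█·?
?██·····?
?██···██?
???···██?
???█████?

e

?????????
██████???
██████·??
██···█·??
██··★█·??
██·····??
██···██??
??···██??
??█████??

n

█████████
?????????
███████??
██████·??
██··★█·??
██···█·??
██·····??
██···██??
??···██??

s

?????????
███████??
██████·??
██···█·??
██··★█·??
██·····??
██···██??
??···██??
??█████??

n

█████████
?????????
███████??
██████·??
██··★█·??
██···█·??
██·····??
██···██??
??···██??

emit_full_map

███████
██████·
██··★█·
██···█·
██·····
██···██
??···██
??█████
??█████

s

?????????
███████??
██████·??
██···█·??
██··★█·??
██·····??
██···██??
??···██??
??█████??


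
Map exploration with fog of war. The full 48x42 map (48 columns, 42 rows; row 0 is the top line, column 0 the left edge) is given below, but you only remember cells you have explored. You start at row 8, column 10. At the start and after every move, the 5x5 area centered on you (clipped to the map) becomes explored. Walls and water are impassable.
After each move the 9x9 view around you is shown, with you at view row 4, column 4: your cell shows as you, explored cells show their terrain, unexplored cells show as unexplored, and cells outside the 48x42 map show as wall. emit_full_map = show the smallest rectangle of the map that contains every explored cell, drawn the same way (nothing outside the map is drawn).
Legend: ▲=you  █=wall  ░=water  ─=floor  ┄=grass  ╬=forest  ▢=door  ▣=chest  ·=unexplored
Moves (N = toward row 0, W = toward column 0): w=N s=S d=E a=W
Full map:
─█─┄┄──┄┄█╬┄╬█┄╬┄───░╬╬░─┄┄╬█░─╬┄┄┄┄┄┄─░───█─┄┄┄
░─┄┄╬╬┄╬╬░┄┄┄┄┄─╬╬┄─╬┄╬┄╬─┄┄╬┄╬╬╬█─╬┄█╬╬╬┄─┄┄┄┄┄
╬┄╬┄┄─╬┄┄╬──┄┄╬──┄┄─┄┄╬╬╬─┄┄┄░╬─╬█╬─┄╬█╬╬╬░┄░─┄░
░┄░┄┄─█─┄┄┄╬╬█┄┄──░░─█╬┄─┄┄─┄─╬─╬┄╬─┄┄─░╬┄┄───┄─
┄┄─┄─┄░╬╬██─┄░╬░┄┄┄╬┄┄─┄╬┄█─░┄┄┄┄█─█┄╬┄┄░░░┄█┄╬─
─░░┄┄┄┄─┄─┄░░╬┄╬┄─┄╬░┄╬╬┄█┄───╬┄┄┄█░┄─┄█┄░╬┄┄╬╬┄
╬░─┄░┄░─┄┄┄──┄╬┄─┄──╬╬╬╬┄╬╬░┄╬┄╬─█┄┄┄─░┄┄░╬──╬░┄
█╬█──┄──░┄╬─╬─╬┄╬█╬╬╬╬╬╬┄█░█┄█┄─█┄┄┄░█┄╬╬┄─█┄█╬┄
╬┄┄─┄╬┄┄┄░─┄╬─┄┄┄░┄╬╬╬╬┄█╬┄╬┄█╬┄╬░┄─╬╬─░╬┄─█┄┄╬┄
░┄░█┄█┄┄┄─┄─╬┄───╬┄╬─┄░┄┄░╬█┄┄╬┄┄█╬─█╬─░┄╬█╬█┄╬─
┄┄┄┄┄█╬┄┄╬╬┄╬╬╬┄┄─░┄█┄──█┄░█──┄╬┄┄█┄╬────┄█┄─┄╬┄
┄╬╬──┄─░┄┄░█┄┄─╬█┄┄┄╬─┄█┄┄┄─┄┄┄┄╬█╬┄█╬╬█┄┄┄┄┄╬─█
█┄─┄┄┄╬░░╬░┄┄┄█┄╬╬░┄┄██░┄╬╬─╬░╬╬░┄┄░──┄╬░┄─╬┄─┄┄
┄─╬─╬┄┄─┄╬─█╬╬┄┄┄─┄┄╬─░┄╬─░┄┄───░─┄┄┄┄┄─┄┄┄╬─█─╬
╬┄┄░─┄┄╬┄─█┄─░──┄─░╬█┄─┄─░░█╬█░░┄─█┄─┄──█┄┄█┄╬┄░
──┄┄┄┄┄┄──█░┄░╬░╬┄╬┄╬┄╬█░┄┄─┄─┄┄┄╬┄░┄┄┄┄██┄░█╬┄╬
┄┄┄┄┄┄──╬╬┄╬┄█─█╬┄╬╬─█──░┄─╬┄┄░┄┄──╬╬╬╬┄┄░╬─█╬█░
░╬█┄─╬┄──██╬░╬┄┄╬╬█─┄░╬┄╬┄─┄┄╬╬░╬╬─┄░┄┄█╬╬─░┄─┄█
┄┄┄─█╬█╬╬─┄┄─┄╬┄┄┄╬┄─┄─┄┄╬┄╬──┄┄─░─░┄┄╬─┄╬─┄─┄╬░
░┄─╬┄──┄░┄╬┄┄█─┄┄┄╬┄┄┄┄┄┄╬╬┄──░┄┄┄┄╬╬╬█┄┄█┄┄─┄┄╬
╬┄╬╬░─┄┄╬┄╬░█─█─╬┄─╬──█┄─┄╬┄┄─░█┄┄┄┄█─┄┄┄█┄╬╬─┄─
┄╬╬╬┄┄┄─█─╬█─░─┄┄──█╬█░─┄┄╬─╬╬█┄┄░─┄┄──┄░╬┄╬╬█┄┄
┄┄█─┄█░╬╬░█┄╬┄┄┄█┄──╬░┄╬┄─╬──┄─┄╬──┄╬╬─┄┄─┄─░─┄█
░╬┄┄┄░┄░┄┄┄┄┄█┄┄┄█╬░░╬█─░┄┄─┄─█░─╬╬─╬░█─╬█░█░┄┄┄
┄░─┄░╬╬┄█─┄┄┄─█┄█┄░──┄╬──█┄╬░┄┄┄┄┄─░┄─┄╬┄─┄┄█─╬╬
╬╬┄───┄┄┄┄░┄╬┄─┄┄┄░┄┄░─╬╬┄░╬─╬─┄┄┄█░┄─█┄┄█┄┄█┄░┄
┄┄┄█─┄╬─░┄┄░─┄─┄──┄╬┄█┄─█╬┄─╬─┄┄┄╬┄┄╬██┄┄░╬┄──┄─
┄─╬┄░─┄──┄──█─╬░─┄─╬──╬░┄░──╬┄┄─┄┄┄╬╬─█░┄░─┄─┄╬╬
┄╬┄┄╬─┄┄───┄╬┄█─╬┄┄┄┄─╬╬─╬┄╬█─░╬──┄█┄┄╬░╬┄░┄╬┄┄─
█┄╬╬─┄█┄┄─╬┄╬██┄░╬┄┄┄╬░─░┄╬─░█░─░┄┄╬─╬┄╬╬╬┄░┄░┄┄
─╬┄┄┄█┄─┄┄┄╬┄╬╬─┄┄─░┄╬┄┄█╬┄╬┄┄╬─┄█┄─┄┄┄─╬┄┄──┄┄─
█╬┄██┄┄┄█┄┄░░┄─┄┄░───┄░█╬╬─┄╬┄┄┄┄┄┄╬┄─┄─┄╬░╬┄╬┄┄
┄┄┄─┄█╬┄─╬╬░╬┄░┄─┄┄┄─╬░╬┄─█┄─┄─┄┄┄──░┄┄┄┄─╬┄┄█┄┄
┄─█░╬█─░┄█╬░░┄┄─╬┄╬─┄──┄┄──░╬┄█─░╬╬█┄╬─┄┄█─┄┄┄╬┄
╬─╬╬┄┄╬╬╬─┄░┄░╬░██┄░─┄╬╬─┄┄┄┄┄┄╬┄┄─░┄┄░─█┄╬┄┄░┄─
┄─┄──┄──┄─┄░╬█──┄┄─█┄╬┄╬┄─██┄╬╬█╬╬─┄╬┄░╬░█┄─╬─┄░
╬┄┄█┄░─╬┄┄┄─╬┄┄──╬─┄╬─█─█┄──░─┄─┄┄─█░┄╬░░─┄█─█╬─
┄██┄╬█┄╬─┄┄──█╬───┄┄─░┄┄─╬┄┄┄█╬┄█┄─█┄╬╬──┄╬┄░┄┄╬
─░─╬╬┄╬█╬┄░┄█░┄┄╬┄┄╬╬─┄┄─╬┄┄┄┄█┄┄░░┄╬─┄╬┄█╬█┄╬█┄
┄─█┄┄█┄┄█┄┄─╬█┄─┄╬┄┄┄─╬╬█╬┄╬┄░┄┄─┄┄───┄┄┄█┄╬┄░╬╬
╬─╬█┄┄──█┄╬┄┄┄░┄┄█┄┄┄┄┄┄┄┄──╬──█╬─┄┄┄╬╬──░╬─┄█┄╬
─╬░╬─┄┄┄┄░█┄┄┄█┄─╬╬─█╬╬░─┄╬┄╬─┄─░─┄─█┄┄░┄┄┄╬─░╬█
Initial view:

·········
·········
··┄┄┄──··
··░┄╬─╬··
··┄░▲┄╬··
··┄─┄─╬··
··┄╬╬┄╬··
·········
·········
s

·········
··┄┄┄──··
··░┄╬─╬··
··┄░─┄╬··
··┄─▲─╬··
··┄╬╬┄╬··
··┄┄░█┄··
·········
·········

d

·········
·┄┄┄──···
·░┄╬─╬─··
·┄░─┄╬─··
·┄─┄▲╬┄··
·┄╬╬┄╬╬··
·┄┄░█┄┄··
·········
·········

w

·········
·········
·┄┄┄──┄··
·░┄╬─╬─··
·┄░─▲╬─··
·┄─┄─╬┄··
·┄╬╬┄╬╬··
·┄┄░█┄┄··
·········

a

·········
·········
··┄┄┄──┄·
··░┄╬─╬─·
··┄░▲┄╬─·
··┄─┄─╬┄·
··┄╬╬┄╬╬·
··┄┄░█┄┄·
·········

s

·········
··┄┄┄──┄·
··░┄╬─╬─·
··┄░─┄╬─·
··┄─▲─╬┄·
··┄╬╬┄╬╬·
··┄┄░█┄┄·
·········
·········

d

·········
·┄┄┄──┄··
·░┄╬─╬─··
·┄░─┄╬─··
·┄─┄▲╬┄··
·┄╬╬┄╬╬··
·┄┄░█┄┄··
·········
·········

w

·········
·········
·┄┄┄──┄··
·░┄╬─╬─··
·┄░─▲╬─··
·┄─┄─╬┄··
·┄╬╬┄╬╬··
·┄┄░█┄┄··
·········

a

·········
·········
··┄┄┄──┄·
··░┄╬─╬─·
··┄░▲┄╬─·
··┄─┄─╬┄·
··┄╬╬┄╬╬·
··┄┄░█┄┄·
·········

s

·········
··┄┄┄──┄·
··░┄╬─╬─·
··┄░─┄╬─·
··┄─▲─╬┄·
··┄╬╬┄╬╬·
··┄┄░█┄┄·
·········
·········

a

·········
···┄┄┄──┄
··─░┄╬─╬─
··┄┄░─┄╬─
··┄┄▲┄─╬┄
··┄┄╬╬┄╬╬
··░┄┄░█┄┄
·········
·········

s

···┄┄┄──┄
··─░┄╬─╬─
··┄┄░─┄╬─
··┄┄─┄─╬┄
··┄┄▲╬┄╬╬
··░┄┄░█┄┄
··░░╬░┄··
·········
·········

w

·········
···┄┄┄──┄
··─░┄╬─╬─
··┄┄░─┄╬─
··┄┄▲┄─╬┄
··┄┄╬╬┄╬╬
··░┄┄░█┄┄
··░░╬░┄··
·········

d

·········
··┄┄┄──┄·
·─░┄╬─╬─·
·┄┄░─┄╬─·
·┄┄─▲─╬┄·
·┄┄╬╬┄╬╬·
·░┄┄░█┄┄·
·░░╬░┄···
·········

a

·········
···┄┄┄──┄
··─░┄╬─╬─
··┄┄░─┄╬─
··┄┄▲┄─╬┄
··┄┄╬╬┄╬╬
··░┄┄░█┄┄
··░░╬░┄··
·········

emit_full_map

·┄┄┄──┄
─░┄╬─╬─
┄┄░─┄╬─
┄┄▲┄─╬┄
┄┄╬╬┄╬╬
░┄┄░█┄┄
░░╬░┄··

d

·········
··┄┄┄──┄·
·─░┄╬─╬─·
·┄┄░─┄╬─·
·┄┄─▲─╬┄·
·┄┄╬╬┄╬╬·
·░┄┄░█┄┄·
·░░╬░┄···
·········

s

··┄┄┄──┄·
·─░┄╬─╬─·
·┄┄░─┄╬─·
·┄┄─┄─╬┄·
·┄┄╬▲┄╬╬·
·░┄┄░█┄┄·
·░░╬░┄┄··
·········
·········

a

···┄┄┄──┄
··─░┄╬─╬─
··┄┄░─┄╬─
··┄┄─┄─╬┄
··┄┄▲╬┄╬╬
··░┄┄░█┄┄
··░░╬░┄┄·
·········
·········

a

····┄┄┄──
···─░┄╬─╬
··┄┄┄░─┄╬
··┄┄┄─┄─╬
··╬┄▲╬╬┄╬
··─░┄┄░█┄
··╬░░╬░┄┄
·········
·········

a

·····┄┄┄─
····─░┄╬─
··╬┄┄┄░─┄
··█┄┄┄─┄─
··█╬▲┄╬╬┄
··┄─░┄┄░█
··┄╬░░╬░┄
·········
·········

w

·········
·····┄┄┄─
··┄──░┄╬─
··╬┄┄┄░─┄
··█┄▲┄─┄─
··█╬┄┄╬╬┄
··┄─░┄┄░█
··┄╬░░╬░┄
·········

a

·········
······┄┄┄
··─┄──░┄╬
··┄╬┄┄┄░─
··┄█▲┄┄─┄
··┄█╬┄┄╬╬
··─┄─░┄┄░
···┄╬░░╬░
·········

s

······┄┄┄
··─┄──░┄╬
··┄╬┄┄┄░─
··┄█┄┄┄─┄
··┄█▲┄┄╬╬
··─┄─░┄┄░
··┄┄╬░░╬░
·········
·········

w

·········
······┄┄┄
··─┄──░┄╬
··┄╬┄┄┄░─
··┄█▲┄┄─┄
··┄█╬┄┄╬╬
··─┄─░┄┄░
··┄┄╬░░╬░
·········

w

·········
·········
··░┄░─┄┄┄
··─┄──░┄╬
··┄╬▲┄┄░─
··┄█┄┄┄─┄
··┄█╬┄┄╬╬
··─┄─░┄┄░
··┄┄╬░░╬░

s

·········
··░┄░─┄┄┄
··─┄──░┄╬
··┄╬┄┄┄░─
··┄█▲┄┄─┄
··┄█╬┄┄╬╬
··─┄─░┄┄░
··┄┄╬░░╬░
·········

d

·········
·░┄░─┄┄┄─
·─┄──░┄╬─
·┄╬┄┄┄░─┄
·┄█┄▲┄─┄─
·┄█╬┄┄╬╬┄
·─┄─░┄┄░█
·┄┄╬░░╬░┄
·········

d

·········
░┄░─┄┄┄──
─┄──░┄╬─╬
┄╬┄┄┄░─┄╬
┄█┄┄▲─┄─╬
┄█╬┄┄╬╬┄╬
─┄─░┄┄░█┄
┄┄╬░░╬░┄┄
·········

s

░┄░─┄┄┄──
─┄──░┄╬─╬
┄╬┄┄┄░─┄╬
┄█┄┄┄─┄─╬
┄█╬┄▲╬╬┄╬
─┄─░┄┄░█┄
┄┄╬░░╬░┄┄
·········
·········

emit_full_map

░┄░─┄┄┄──┄
─┄──░┄╬─╬─
┄╬┄┄┄░─┄╬─
┄█┄┄┄─┄─╬┄
┄█╬┄▲╬╬┄╬╬
─┄─░┄┄░█┄┄
┄┄╬░░╬░┄┄·

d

┄░─┄┄┄──┄
┄──░┄╬─╬─
╬┄┄┄░─┄╬─
█┄┄┄─┄─╬┄
█╬┄┄▲╬┄╬╬
┄─░┄┄░█┄┄
┄╬░░╬░┄┄·
·········
·········

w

·········
┄░─┄┄┄──┄
┄──░┄╬─╬─
╬┄┄┄░─┄╬─
█┄┄┄▲┄─╬┄
█╬┄┄╬╬┄╬╬
┄─░┄┄░█┄┄
┄╬░░╬░┄┄·
·········

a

·········
░┄░─┄┄┄──
─┄──░┄╬─╬
┄╬┄┄┄░─┄╬
┄█┄┄▲─┄─╬
┄█╬┄┄╬╬┄╬
─┄─░┄┄░█┄
┄┄╬░░╬░┄┄
·········

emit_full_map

░┄░─┄┄┄──┄
─┄──░┄╬─╬─
┄╬┄┄┄░─┄╬─
┄█┄┄▲─┄─╬┄
┄█╬┄┄╬╬┄╬╬
─┄─░┄┄░█┄┄
┄┄╬░░╬░┄┄·


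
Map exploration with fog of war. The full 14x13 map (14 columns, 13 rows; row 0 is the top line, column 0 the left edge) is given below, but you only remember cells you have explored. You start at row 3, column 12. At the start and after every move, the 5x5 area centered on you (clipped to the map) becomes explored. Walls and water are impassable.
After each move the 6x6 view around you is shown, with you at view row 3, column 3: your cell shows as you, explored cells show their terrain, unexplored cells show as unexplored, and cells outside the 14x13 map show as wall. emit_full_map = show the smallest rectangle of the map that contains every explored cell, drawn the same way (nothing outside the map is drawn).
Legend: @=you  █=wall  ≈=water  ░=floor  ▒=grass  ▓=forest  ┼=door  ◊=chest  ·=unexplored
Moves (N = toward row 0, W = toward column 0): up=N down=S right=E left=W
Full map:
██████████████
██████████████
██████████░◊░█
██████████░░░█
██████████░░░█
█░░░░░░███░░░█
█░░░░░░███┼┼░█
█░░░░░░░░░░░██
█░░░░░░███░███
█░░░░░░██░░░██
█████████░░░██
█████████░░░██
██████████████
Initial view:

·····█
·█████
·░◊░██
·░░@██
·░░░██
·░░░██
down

·█████
·░◊░██
·░░░██
·░░@██
·░░░██
·┼┼░██

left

··████
·█░◊░█
·█░░░█
·█░@░█
·█░░░█
·█┼┼░█

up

······
·█████
·█░◊░█
·█░@░█
·█░░░█
·█░░░█

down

·█████
·█░◊░█
·█░░░█
·█░@░█
·█░░░█
·█┼┼░█

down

·█░◊░█
·█░░░█
·█░░░█
·█░@░█
·█┼┼░█
·░░░██

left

··█░◊░
·██░░░
·██░░░
·██@░░
·██┼┼░
·░░░░█

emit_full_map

·█████
·█░◊░█
██░░░█
██░░░█
██@░░█
██┼┼░█
░░░░██

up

··████
·██░◊░
·██░░░
·██@░░
·██░░░
·██┼┼░

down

·██░◊░
·██░░░
·██░░░
·██@░░
·██┼┼░
·░░░░█

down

·██░░░
·██░░░
·██░░░
·██@┼░
·░░░░█
·██░██

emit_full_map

·█████
██░◊░█
██░░░█
██░░░█
██░░░█
██@┼░█
░░░░██
██░██·


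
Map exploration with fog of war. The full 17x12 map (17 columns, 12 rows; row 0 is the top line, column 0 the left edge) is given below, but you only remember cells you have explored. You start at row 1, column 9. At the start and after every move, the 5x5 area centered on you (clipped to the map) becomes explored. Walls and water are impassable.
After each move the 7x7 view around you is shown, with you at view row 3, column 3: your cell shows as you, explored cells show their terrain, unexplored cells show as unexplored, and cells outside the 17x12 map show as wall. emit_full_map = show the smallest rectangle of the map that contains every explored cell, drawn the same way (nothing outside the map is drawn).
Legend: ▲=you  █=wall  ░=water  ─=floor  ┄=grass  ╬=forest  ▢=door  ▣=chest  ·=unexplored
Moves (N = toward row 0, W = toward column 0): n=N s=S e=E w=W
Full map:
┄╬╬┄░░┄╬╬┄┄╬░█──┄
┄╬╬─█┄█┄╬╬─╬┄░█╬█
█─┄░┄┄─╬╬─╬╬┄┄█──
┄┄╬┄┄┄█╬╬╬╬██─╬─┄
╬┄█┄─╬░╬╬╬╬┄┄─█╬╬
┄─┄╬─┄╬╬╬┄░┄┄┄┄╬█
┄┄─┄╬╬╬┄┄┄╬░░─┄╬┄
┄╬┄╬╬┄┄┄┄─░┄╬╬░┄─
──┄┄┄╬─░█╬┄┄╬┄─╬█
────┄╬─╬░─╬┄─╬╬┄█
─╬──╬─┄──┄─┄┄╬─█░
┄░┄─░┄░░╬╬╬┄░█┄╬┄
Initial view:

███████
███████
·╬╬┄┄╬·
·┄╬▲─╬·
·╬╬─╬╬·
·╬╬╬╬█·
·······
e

███████
███████
╬╬┄┄╬░·
┄╬╬▲╬┄·
╬╬─╬╬┄·
╬╬╬╬██·
·······

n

███████
███████
███████
╬╬┄▲╬░·
┄╬╬─╬┄·
╬╬─╬╬┄·
╬╬╬╬██·

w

███████
███████
███████
·╬╬▲┄╬░
·┄╬╬─╬┄
·╬╬─╬╬┄
·╬╬╬╬██

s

███████
███████
·╬╬┄┄╬░
·┄╬▲─╬┄
·╬╬─╬╬┄
·╬╬╬╬██
·······

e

███████
███████
╬╬┄┄╬░·
┄╬╬▲╬┄·
╬╬─╬╬┄·
╬╬╬╬██·
·······

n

███████
███████
███████
╬╬┄▲╬░·
┄╬╬─╬┄·
╬╬─╬╬┄·
╬╬╬╬██·

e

███████
███████
███████
╬┄┄▲░█·
╬╬─╬┄░·
╬─╬╬┄┄·
╬╬╬██··

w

███████
███████
███████
╬╬┄▲╬░█
┄╬╬─╬┄░
╬╬─╬╬┄┄
╬╬╬╬██·

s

███████
███████
╬╬┄┄╬░█
┄╬╬▲╬┄░
╬╬─╬╬┄┄
╬╬╬╬██·
·······

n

███████
███████
███████
╬╬┄▲╬░█
┄╬╬─╬┄░
╬╬─╬╬┄┄
╬╬╬╬██·

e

███████
███████
███████
╬┄┄▲░█·
╬╬─╬┄░·
╬─╬╬┄┄·
╬╬╬██··

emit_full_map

╬╬┄┄▲░█
┄╬╬─╬┄░
╬╬─╬╬┄┄
╬╬╬╬██·


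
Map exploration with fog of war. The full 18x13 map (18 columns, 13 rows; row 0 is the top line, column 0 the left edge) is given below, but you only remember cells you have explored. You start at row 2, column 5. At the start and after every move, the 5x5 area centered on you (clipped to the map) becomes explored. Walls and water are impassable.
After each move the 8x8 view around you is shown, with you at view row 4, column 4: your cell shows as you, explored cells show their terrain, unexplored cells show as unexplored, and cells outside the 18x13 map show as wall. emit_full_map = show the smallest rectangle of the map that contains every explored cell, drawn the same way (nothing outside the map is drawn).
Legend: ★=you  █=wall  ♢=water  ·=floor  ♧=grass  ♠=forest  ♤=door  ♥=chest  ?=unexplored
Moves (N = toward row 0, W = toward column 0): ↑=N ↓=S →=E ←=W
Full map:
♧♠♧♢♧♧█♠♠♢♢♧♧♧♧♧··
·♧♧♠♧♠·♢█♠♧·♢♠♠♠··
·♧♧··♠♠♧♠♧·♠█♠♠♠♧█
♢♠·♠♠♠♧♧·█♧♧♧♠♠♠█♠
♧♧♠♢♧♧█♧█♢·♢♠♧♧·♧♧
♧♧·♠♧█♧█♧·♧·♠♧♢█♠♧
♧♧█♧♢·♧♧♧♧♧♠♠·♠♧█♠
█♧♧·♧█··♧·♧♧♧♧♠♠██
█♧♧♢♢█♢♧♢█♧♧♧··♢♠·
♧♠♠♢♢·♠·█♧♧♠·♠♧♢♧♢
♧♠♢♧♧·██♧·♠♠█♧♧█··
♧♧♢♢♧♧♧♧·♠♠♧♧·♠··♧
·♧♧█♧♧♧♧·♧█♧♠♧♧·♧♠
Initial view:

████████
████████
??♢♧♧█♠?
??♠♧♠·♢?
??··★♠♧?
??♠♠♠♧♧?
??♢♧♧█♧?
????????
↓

████████
??♢♧♧█♠?
??♠♧♠·♢?
??··♠♠♧?
??♠♠★♧♧?
??♢♧♧█♧?
??♠♧█♧█?
????????

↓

??♢♧♧█♠?
??♠♧♠·♢?
??··♠♠♧?
??♠♠♠♧♧?
??♢♧★█♧?
??♠♧█♧█?
??♧♢·♧♧?
????????

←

???♢♧♧█♠
???♠♧♠·♢
??♧··♠♠♧
??·♠♠♠♧♧
??♠♢★♧█♧
??·♠♧█♧█
??█♧♢·♧♧
????????

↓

???♠♧♠·♢
??♧··♠♠♧
??·♠♠♠♧♧
??♠♢♧♧█♧
??·♠★█♧█
??█♧♢·♧♧
??♧·♧█·?
????????

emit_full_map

?♢♧♧█♠
?♠♧♠·♢
♧··♠♠♧
·♠♠♠♧♧
♠♢♧♧█♧
·♠★█♧█
█♧♢·♧♧
♧·♧█·?

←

█???♠♧♠·
█??♧··♠♠
█?♠·♠♠♠♧
█?♧♠♢♧♧█
█?♧·★♧█♧
█?♧█♧♢·♧
█?♧♧·♧█·
█???????

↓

█??♧··♠♠
█?♠·♠♠♠♧
█?♧♠♢♧♧█
█?♧·♠♧█♧
█?♧█★♢·♧
█?♧♧·♧█·
█?♧♧♢♢█?
█???????

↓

█?♠·♠♠♠♧
█?♧♠♢♧♧█
█?♧·♠♧█♧
█?♧█♧♢·♧
█?♧♧★♧█·
█?♧♧♢♢█?
█?♠♠♢♢·?
█???????

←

██?♠·♠♠♠
██?♧♠♢♧♧
██♧♧·♠♧█
██♧♧█♧♢·
███♧★·♧█
███♧♧♢♢█
██♧♠♠♢♢·
██??????

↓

██?♧♠♢♧♧
██♧♧·♠♧█
██♧♧█♧♢·
███♧♧·♧█
███♧★♢♢█
██♧♠♠♢♢·
██♧♠♢♧♧?
██??????

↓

██♧♧·♠♧█
██♧♧█♧♢·
███♧♧·♧█
███♧♧♢♢█
██♧♠★♢♢·
██♧♠♢♧♧?
██♧♧♢♢♧?
██??????

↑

██?♧♠♢♧♧
██♧♧·♠♧█
██♧♧█♧♢·
███♧♧·♧█
███♧★♢♢█
██♧♠♠♢♢·
██♧♠♢♧♧?
██♧♧♢♢♧?

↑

██?♠·♠♠♠
██?♧♠♢♧♧
██♧♧·♠♧█
██♧♧█♧♢·
███♧★·♧█
███♧♧♢♢█
██♧♠♠♢♢·
██♧♠♢♧♧?

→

█?♠·♠♠♠♧
█?♧♠♢♧♧█
█♧♧·♠♧█♧
█♧♧█♧♢·♧
██♧♧★♧█·
██♧♧♢♢█?
█♧♠♠♢♢·?
█♧♠♢♧♧??

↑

█??♧··♠♠
█?♠·♠♠♠♧
█?♧♠♢♧♧█
█♧♧·♠♧█♧
█♧♧█★♢·♧
██♧♧·♧█·
██♧♧♢♢█?
█♧♠♠♢♢·?

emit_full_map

???♢♧♧█♠
???♠♧♠·♢
??♧··♠♠♧
?♠·♠♠♠♧♧
?♧♠♢♧♧█♧
♧♧·♠♧█♧█
♧♧█★♢·♧♧
█♧♧·♧█·?
█♧♧♢♢█??
♧♠♠♢♢·??
♧♠♢♧♧???
♧♧♢♢♧???

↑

█???♠♧♠·
█??♧··♠♠
█?♠·♠♠♠♧
█?♧♠♢♧♧█
█♧♧·★♧█♧
█♧♧█♧♢·♧
██♧♧·♧█·
██♧♧♢♢█?

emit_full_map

???♢♧♧█♠
???♠♧♠·♢
??♧··♠♠♧
?♠·♠♠♠♧♧
?♧♠♢♧♧█♧
♧♧·★♧█♧█
♧♧█♧♢·♧♧
█♧♧·♧█·?
█♧♧♢♢█??
♧♠♠♢♢·??
♧♠♢♧♧???
♧♧♢♢♧???


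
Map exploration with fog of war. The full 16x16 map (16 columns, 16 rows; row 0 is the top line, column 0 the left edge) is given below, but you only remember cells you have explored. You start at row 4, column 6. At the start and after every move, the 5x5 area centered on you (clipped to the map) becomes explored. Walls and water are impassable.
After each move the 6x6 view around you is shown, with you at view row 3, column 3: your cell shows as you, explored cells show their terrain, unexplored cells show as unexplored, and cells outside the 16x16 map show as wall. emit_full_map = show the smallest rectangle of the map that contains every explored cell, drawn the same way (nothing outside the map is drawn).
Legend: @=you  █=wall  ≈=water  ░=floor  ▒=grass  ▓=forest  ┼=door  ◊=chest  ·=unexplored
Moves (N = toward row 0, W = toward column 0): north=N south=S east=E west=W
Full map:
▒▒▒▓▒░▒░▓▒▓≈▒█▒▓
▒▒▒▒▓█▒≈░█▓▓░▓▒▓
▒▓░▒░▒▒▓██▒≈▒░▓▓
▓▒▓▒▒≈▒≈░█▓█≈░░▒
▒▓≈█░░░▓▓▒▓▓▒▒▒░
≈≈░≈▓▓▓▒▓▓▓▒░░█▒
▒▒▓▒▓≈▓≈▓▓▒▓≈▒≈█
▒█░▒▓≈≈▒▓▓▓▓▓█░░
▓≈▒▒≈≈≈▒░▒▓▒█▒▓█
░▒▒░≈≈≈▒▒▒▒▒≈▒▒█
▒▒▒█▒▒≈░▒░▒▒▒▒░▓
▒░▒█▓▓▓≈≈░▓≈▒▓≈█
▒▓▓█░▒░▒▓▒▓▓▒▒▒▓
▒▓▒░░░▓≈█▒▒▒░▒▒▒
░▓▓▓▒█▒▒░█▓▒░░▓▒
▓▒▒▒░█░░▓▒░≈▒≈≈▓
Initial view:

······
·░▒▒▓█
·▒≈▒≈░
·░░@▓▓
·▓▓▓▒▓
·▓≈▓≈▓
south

·░▒▒▓█
·▒≈▒≈░
·░░░▓▓
·▓▓@▒▓
·▓≈▓≈▓
·▓≈≈▒▓

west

··░▒▒▓
·▒▒≈▒≈
·█░░░▓
·≈▓@▓▒
·▒▓≈▓≈
·▒▓≈≈▒

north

······
·▒░▒▒▓
·▒▒≈▒≈
·█░@░▓
·≈▓▓▓▒
·▒▓≈▓≈

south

·▒░▒▒▓
·▒▒≈▒≈
·█░░░▓
·≈▓@▓▒
·▒▓≈▓≈
·▒▓≈≈▒

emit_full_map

▒░▒▒▓█
▒▒≈▒≈░
█░░░▓▓
≈▓@▓▒▓
▒▓≈▓≈▓
▒▓≈≈▒▓

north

······
·▒░▒▒▓
·▒▒≈▒≈
·█░@░▓
·≈▓▓▓▒
·▒▓≈▓≈

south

·▒░▒▒▓
·▒▒≈▒≈
·█░░░▓
·≈▓@▓▒
·▒▓≈▓≈
·▒▓≈≈▒

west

··▒░▒▒
·▓▒▒≈▒
·≈█░░░
·░≈@▓▓
·▓▒▓≈▓
·░▒▓≈≈

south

·▓▒▒≈▒
·≈█░░░
·░≈▓▓▓
·▓▒@≈▓
·░▒▓≈≈
·▒▒≈≈≈

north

··▒░▒▒
·▓▒▒≈▒
·≈█░░░
·░≈@▓▓
·▓▒▓≈▓
·░▒▓≈≈

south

·▓▒▒≈▒
·≈█░░░
·░≈▓▓▓
·▓▒@≈▓
·░▒▓≈≈
·▒▒≈≈≈

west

··▓▒▒≈
·▓≈█░░
·≈░≈▓▓
·▒▓@▓≈
·█░▒▓≈
·≈▒▒≈≈

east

·▓▒▒≈▒
▓≈█░░░
≈░≈▓▓▓
▒▓▒@≈▓
█░▒▓≈≈
≈▒▒≈≈≈

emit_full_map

··▒░▒▒▓█
·▓▒▒≈▒≈░
▓≈█░░░▓▓
≈░≈▓▓▓▒▓
▒▓▒@≈▓≈▓
█░▒▓≈≈▒▓
≈▒▒≈≈≈··
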